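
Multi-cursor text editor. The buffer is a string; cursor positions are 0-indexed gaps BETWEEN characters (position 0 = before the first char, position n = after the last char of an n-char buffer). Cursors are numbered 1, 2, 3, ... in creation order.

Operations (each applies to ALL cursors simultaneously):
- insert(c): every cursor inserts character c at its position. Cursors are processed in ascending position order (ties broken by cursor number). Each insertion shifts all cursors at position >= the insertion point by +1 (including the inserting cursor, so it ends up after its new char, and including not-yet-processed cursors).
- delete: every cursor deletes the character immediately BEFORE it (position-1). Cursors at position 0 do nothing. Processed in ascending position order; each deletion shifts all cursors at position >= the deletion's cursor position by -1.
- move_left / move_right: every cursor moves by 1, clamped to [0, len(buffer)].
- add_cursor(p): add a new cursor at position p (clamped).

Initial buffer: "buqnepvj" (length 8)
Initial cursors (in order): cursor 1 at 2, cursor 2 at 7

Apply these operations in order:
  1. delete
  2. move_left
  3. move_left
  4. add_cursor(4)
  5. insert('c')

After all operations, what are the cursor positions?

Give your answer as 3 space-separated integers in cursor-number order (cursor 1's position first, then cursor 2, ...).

Answer: 1 5 7

Derivation:
After op 1 (delete): buffer="bqnepj" (len 6), cursors c1@1 c2@5, authorship ......
After op 2 (move_left): buffer="bqnepj" (len 6), cursors c1@0 c2@4, authorship ......
After op 3 (move_left): buffer="bqnepj" (len 6), cursors c1@0 c2@3, authorship ......
After op 4 (add_cursor(4)): buffer="bqnepj" (len 6), cursors c1@0 c2@3 c3@4, authorship ......
After op 5 (insert('c')): buffer="cbqncecpj" (len 9), cursors c1@1 c2@5 c3@7, authorship 1...2.3..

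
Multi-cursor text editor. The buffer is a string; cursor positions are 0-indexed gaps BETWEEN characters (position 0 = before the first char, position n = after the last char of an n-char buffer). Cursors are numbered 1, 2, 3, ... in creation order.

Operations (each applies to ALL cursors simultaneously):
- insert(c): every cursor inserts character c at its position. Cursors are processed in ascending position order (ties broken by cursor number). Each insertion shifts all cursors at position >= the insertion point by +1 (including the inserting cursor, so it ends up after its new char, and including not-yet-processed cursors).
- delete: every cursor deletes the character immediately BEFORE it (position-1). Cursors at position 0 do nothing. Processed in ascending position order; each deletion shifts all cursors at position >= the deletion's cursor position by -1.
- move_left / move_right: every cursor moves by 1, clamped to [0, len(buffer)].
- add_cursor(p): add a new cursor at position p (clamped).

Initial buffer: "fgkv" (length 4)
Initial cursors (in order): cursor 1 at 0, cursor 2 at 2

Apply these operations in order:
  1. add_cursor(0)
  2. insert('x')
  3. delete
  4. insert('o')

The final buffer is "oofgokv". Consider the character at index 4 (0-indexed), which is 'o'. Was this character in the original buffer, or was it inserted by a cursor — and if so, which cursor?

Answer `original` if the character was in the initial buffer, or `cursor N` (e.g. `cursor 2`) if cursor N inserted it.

After op 1 (add_cursor(0)): buffer="fgkv" (len 4), cursors c1@0 c3@0 c2@2, authorship ....
After op 2 (insert('x')): buffer="xxfgxkv" (len 7), cursors c1@2 c3@2 c2@5, authorship 13..2..
After op 3 (delete): buffer="fgkv" (len 4), cursors c1@0 c3@0 c2@2, authorship ....
After op 4 (insert('o')): buffer="oofgokv" (len 7), cursors c1@2 c3@2 c2@5, authorship 13..2..
Authorship (.=original, N=cursor N): 1 3 . . 2 . .
Index 4: author = 2

Answer: cursor 2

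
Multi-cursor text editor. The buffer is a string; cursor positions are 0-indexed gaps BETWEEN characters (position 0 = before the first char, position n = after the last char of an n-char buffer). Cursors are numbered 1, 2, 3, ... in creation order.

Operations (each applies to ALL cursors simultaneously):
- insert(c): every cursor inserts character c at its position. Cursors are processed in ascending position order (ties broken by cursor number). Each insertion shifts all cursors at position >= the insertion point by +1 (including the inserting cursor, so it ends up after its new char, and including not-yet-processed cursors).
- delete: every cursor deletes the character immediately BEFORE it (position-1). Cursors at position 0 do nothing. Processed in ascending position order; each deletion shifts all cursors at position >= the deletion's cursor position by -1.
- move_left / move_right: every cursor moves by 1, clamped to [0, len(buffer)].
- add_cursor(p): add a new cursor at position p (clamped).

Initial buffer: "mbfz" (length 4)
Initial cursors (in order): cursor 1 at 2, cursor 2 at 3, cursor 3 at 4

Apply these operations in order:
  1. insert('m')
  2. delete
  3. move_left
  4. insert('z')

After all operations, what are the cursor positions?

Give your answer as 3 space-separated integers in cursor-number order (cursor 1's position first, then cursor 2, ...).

After op 1 (insert('m')): buffer="mbmfmzm" (len 7), cursors c1@3 c2@5 c3@7, authorship ..1.2.3
After op 2 (delete): buffer="mbfz" (len 4), cursors c1@2 c2@3 c3@4, authorship ....
After op 3 (move_left): buffer="mbfz" (len 4), cursors c1@1 c2@2 c3@3, authorship ....
After op 4 (insert('z')): buffer="mzbzfzz" (len 7), cursors c1@2 c2@4 c3@6, authorship .1.2.3.

Answer: 2 4 6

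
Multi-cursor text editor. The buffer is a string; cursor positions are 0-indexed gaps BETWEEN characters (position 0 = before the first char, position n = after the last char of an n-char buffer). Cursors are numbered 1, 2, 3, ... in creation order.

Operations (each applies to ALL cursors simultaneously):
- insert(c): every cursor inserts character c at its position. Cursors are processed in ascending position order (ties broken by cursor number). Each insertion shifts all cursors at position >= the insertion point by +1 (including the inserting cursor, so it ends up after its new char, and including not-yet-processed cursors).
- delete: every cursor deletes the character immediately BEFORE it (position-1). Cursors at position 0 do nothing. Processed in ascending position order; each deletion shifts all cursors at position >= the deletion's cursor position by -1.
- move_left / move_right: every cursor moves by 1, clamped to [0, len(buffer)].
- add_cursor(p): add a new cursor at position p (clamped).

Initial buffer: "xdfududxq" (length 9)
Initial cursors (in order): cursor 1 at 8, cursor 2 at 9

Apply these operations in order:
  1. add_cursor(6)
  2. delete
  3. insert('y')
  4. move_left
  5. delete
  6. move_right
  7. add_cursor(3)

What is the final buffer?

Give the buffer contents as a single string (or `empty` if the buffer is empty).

Answer: xdfuyy

Derivation:
After op 1 (add_cursor(6)): buffer="xdfududxq" (len 9), cursors c3@6 c1@8 c2@9, authorship .........
After op 2 (delete): buffer="xdfudd" (len 6), cursors c3@5 c1@6 c2@6, authorship ......
After op 3 (insert('y')): buffer="xdfudydyy" (len 9), cursors c3@6 c1@9 c2@9, authorship .....3.12
After op 4 (move_left): buffer="xdfudydyy" (len 9), cursors c3@5 c1@8 c2@8, authorship .....3.12
After op 5 (delete): buffer="xdfuyy" (len 6), cursors c3@4 c1@5 c2@5, authorship ....32
After op 6 (move_right): buffer="xdfuyy" (len 6), cursors c3@5 c1@6 c2@6, authorship ....32
After op 7 (add_cursor(3)): buffer="xdfuyy" (len 6), cursors c4@3 c3@5 c1@6 c2@6, authorship ....32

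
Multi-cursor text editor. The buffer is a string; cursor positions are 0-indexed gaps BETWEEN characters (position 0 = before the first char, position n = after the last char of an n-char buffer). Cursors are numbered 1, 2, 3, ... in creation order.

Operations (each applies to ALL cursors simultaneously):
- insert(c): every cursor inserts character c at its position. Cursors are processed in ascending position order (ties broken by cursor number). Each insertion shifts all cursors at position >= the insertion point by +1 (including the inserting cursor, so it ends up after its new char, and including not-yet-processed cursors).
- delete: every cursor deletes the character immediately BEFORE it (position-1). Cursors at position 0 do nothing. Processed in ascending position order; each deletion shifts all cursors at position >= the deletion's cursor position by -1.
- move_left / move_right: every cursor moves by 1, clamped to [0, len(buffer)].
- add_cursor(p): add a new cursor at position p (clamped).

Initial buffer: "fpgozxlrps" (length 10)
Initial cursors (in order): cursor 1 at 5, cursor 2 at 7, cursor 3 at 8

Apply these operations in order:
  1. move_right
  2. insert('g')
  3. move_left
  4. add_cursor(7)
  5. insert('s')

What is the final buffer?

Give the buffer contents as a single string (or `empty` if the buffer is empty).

After op 1 (move_right): buffer="fpgozxlrps" (len 10), cursors c1@6 c2@8 c3@9, authorship ..........
After op 2 (insert('g')): buffer="fpgozxglrgpgs" (len 13), cursors c1@7 c2@10 c3@12, authorship ......1..2.3.
After op 3 (move_left): buffer="fpgozxglrgpgs" (len 13), cursors c1@6 c2@9 c3@11, authorship ......1..2.3.
After op 4 (add_cursor(7)): buffer="fpgozxglrgpgs" (len 13), cursors c1@6 c4@7 c2@9 c3@11, authorship ......1..2.3.
After op 5 (insert('s')): buffer="fpgozxsgslrsgpsgs" (len 17), cursors c1@7 c4@9 c2@12 c3@15, authorship ......114..22.33.

Answer: fpgozxsgslrsgpsgs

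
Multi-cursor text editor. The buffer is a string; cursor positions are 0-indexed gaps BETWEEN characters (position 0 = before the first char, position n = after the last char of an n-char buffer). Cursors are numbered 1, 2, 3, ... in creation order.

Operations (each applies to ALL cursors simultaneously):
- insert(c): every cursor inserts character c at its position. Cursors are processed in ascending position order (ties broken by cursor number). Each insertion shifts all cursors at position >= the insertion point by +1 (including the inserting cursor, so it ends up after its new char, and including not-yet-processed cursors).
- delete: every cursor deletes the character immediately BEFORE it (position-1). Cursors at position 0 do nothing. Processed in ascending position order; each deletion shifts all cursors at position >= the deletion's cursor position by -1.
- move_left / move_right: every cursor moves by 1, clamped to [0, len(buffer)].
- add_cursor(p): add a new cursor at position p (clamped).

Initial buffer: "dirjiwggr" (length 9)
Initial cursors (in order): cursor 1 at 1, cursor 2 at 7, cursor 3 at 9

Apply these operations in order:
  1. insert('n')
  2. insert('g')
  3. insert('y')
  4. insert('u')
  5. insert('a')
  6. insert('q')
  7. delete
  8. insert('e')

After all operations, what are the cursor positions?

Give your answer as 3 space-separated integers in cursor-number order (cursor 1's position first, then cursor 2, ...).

Answer: 7 19 27

Derivation:
After op 1 (insert('n')): buffer="dnirjiwgngrn" (len 12), cursors c1@2 c2@9 c3@12, authorship .1......2..3
After op 2 (insert('g')): buffer="dngirjiwgnggrng" (len 15), cursors c1@3 c2@11 c3@15, authorship .11......22..33
After op 3 (insert('y')): buffer="dngyirjiwgngygrngy" (len 18), cursors c1@4 c2@13 c3@18, authorship .111......222..333
After op 4 (insert('u')): buffer="dngyuirjiwgngyugrngyu" (len 21), cursors c1@5 c2@15 c3@21, authorship .1111......2222..3333
After op 5 (insert('a')): buffer="dngyuairjiwgngyuagrngyua" (len 24), cursors c1@6 c2@17 c3@24, authorship .11111......22222..33333
After op 6 (insert('q')): buffer="dngyuaqirjiwgngyuaqgrngyuaq" (len 27), cursors c1@7 c2@19 c3@27, authorship .111111......222222..333333
After op 7 (delete): buffer="dngyuairjiwgngyuagrngyua" (len 24), cursors c1@6 c2@17 c3@24, authorship .11111......22222..33333
After op 8 (insert('e')): buffer="dngyuaeirjiwgngyuaegrngyuae" (len 27), cursors c1@7 c2@19 c3@27, authorship .111111......222222..333333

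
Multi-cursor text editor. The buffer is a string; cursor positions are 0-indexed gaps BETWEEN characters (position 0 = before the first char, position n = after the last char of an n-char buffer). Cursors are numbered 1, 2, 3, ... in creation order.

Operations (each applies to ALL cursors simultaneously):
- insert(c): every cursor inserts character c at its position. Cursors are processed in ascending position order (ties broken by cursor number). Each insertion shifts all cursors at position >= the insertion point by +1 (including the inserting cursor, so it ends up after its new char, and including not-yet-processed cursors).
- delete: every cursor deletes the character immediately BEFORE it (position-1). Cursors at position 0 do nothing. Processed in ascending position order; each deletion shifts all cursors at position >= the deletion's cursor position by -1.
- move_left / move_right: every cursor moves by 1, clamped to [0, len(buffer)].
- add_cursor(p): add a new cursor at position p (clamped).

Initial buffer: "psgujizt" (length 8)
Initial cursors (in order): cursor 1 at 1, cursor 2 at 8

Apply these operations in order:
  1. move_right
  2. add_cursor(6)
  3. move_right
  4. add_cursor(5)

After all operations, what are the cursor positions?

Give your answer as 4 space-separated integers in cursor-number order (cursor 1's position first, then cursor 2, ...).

After op 1 (move_right): buffer="psgujizt" (len 8), cursors c1@2 c2@8, authorship ........
After op 2 (add_cursor(6)): buffer="psgujizt" (len 8), cursors c1@2 c3@6 c2@8, authorship ........
After op 3 (move_right): buffer="psgujizt" (len 8), cursors c1@3 c3@7 c2@8, authorship ........
After op 4 (add_cursor(5)): buffer="psgujizt" (len 8), cursors c1@3 c4@5 c3@7 c2@8, authorship ........

Answer: 3 8 7 5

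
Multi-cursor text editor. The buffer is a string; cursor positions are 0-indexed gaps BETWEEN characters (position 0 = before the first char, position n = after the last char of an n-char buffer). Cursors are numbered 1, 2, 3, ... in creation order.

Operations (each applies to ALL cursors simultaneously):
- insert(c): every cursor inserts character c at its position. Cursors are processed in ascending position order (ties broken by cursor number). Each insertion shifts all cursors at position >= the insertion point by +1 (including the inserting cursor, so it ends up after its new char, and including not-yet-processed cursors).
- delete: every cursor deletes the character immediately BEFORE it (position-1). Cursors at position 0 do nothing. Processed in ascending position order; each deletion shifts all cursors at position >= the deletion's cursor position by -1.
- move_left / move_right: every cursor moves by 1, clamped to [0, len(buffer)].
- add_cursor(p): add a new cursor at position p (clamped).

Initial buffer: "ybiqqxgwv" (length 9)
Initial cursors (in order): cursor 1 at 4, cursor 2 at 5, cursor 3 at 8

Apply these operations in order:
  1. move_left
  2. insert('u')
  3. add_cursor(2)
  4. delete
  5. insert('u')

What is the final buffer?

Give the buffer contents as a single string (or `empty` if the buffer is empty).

Answer: yuiuquqxguwv

Derivation:
After op 1 (move_left): buffer="ybiqqxgwv" (len 9), cursors c1@3 c2@4 c3@7, authorship .........
After op 2 (insert('u')): buffer="ybiuquqxguwv" (len 12), cursors c1@4 c2@6 c3@10, authorship ...1.2...3..
After op 3 (add_cursor(2)): buffer="ybiuquqxguwv" (len 12), cursors c4@2 c1@4 c2@6 c3@10, authorship ...1.2...3..
After op 4 (delete): buffer="yiqqxgwv" (len 8), cursors c4@1 c1@2 c2@3 c3@6, authorship ........
After op 5 (insert('u')): buffer="yuiuquqxguwv" (len 12), cursors c4@2 c1@4 c2@6 c3@10, authorship .4.1.2...3..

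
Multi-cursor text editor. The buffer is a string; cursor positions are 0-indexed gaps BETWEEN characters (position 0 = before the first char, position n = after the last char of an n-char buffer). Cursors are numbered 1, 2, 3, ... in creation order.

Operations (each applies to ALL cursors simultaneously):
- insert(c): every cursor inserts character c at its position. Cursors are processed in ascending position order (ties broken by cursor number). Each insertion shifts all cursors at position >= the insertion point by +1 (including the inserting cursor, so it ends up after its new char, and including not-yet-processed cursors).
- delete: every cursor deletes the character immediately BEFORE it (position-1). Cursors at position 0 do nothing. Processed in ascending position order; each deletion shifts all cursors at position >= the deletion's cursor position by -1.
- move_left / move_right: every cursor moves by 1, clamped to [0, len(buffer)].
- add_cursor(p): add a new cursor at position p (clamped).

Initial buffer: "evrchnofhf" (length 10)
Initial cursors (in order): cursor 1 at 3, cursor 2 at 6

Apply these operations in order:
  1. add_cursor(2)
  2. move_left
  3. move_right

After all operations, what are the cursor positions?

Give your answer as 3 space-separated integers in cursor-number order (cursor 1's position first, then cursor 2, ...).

Answer: 3 6 2

Derivation:
After op 1 (add_cursor(2)): buffer="evrchnofhf" (len 10), cursors c3@2 c1@3 c2@6, authorship ..........
After op 2 (move_left): buffer="evrchnofhf" (len 10), cursors c3@1 c1@2 c2@5, authorship ..........
After op 3 (move_right): buffer="evrchnofhf" (len 10), cursors c3@2 c1@3 c2@6, authorship ..........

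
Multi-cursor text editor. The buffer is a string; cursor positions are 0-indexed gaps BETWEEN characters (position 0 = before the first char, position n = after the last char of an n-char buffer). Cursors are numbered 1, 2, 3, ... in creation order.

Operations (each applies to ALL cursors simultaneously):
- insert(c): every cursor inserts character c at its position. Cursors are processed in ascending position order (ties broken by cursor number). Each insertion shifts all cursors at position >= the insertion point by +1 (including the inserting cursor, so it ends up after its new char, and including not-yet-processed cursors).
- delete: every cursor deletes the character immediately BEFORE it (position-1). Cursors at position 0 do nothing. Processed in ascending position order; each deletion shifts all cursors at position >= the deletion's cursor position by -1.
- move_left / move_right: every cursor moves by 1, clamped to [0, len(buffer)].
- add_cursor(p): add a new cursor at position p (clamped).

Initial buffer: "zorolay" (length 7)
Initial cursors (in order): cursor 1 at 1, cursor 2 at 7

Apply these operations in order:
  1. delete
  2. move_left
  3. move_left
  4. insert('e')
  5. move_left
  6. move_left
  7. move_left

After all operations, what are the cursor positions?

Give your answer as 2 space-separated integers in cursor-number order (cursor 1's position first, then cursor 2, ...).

After op 1 (delete): buffer="orola" (len 5), cursors c1@0 c2@5, authorship .....
After op 2 (move_left): buffer="orola" (len 5), cursors c1@0 c2@4, authorship .....
After op 3 (move_left): buffer="orola" (len 5), cursors c1@0 c2@3, authorship .....
After op 4 (insert('e')): buffer="eoroela" (len 7), cursors c1@1 c2@5, authorship 1...2..
After op 5 (move_left): buffer="eoroela" (len 7), cursors c1@0 c2@4, authorship 1...2..
After op 6 (move_left): buffer="eoroela" (len 7), cursors c1@0 c2@3, authorship 1...2..
After op 7 (move_left): buffer="eoroela" (len 7), cursors c1@0 c2@2, authorship 1...2..

Answer: 0 2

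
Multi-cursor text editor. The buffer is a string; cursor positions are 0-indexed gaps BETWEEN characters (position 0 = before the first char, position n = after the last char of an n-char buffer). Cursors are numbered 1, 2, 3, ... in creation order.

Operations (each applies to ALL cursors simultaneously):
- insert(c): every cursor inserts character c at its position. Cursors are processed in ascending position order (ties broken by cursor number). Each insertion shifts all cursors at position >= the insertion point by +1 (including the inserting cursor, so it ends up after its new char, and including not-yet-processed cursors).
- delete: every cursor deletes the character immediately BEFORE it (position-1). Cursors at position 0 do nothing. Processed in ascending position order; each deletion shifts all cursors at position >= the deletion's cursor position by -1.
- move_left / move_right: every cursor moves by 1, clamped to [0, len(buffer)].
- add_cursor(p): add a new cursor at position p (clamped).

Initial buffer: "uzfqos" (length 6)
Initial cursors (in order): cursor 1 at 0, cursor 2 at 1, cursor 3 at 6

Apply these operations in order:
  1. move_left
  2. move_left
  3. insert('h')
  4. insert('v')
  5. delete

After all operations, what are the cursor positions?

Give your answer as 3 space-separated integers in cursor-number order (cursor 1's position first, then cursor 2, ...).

After op 1 (move_left): buffer="uzfqos" (len 6), cursors c1@0 c2@0 c3@5, authorship ......
After op 2 (move_left): buffer="uzfqos" (len 6), cursors c1@0 c2@0 c3@4, authorship ......
After op 3 (insert('h')): buffer="hhuzfqhos" (len 9), cursors c1@2 c2@2 c3@7, authorship 12....3..
After op 4 (insert('v')): buffer="hhvvuzfqhvos" (len 12), cursors c1@4 c2@4 c3@10, authorship 1212....33..
After op 5 (delete): buffer="hhuzfqhos" (len 9), cursors c1@2 c2@2 c3@7, authorship 12....3..

Answer: 2 2 7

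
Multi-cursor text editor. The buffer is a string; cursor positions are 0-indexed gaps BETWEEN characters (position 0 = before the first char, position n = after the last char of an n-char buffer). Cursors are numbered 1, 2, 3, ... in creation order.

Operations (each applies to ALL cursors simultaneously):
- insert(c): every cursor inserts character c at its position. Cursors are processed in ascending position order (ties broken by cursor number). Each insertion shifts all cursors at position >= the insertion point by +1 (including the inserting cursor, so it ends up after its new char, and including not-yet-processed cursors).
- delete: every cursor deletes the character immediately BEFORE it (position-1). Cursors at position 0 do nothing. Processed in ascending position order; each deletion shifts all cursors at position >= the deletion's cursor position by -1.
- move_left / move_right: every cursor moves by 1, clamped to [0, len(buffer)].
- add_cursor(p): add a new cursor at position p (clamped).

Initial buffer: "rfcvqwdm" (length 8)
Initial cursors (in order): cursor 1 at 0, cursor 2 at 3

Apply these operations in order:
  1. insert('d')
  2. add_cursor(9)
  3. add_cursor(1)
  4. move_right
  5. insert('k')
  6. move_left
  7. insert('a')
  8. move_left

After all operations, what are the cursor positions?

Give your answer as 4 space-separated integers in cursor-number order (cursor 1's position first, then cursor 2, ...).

After op 1 (insert('d')): buffer="drfcdvqwdm" (len 10), cursors c1@1 c2@5, authorship 1...2.....
After op 2 (add_cursor(9)): buffer="drfcdvqwdm" (len 10), cursors c1@1 c2@5 c3@9, authorship 1...2.....
After op 3 (add_cursor(1)): buffer="drfcdvqwdm" (len 10), cursors c1@1 c4@1 c2@5 c3@9, authorship 1...2.....
After op 4 (move_right): buffer="drfcdvqwdm" (len 10), cursors c1@2 c4@2 c2@6 c3@10, authorship 1...2.....
After op 5 (insert('k')): buffer="drkkfcdvkqwdmk" (len 14), cursors c1@4 c4@4 c2@9 c3@14, authorship 1.14..2.2....3
After op 6 (move_left): buffer="drkkfcdvkqwdmk" (len 14), cursors c1@3 c4@3 c2@8 c3@13, authorship 1.14..2.2....3
After op 7 (insert('a')): buffer="drkaakfcdvakqwdmak" (len 18), cursors c1@5 c4@5 c2@11 c3@17, authorship 1.1144..2.22....33
After op 8 (move_left): buffer="drkaakfcdvakqwdmak" (len 18), cursors c1@4 c4@4 c2@10 c3@16, authorship 1.1144..2.22....33

Answer: 4 10 16 4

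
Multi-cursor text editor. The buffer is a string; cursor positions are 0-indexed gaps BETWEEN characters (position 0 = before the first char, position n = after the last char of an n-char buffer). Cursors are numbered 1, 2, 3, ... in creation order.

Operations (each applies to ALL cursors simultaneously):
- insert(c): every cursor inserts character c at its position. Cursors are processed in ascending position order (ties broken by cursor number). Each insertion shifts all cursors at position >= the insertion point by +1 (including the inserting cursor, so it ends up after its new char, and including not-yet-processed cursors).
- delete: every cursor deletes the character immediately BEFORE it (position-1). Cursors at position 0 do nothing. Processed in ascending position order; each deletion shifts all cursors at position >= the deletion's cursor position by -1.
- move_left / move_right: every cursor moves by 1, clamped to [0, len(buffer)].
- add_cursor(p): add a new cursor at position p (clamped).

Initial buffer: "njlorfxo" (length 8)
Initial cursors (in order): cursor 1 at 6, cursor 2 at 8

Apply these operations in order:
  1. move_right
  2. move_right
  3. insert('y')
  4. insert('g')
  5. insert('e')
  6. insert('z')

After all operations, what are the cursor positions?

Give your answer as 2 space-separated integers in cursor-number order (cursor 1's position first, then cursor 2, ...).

After op 1 (move_right): buffer="njlorfxo" (len 8), cursors c1@7 c2@8, authorship ........
After op 2 (move_right): buffer="njlorfxo" (len 8), cursors c1@8 c2@8, authorship ........
After op 3 (insert('y')): buffer="njlorfxoyy" (len 10), cursors c1@10 c2@10, authorship ........12
After op 4 (insert('g')): buffer="njlorfxoyygg" (len 12), cursors c1@12 c2@12, authorship ........1212
After op 5 (insert('e')): buffer="njlorfxoyyggee" (len 14), cursors c1@14 c2@14, authorship ........121212
After op 6 (insert('z')): buffer="njlorfxoyyggeezz" (len 16), cursors c1@16 c2@16, authorship ........12121212

Answer: 16 16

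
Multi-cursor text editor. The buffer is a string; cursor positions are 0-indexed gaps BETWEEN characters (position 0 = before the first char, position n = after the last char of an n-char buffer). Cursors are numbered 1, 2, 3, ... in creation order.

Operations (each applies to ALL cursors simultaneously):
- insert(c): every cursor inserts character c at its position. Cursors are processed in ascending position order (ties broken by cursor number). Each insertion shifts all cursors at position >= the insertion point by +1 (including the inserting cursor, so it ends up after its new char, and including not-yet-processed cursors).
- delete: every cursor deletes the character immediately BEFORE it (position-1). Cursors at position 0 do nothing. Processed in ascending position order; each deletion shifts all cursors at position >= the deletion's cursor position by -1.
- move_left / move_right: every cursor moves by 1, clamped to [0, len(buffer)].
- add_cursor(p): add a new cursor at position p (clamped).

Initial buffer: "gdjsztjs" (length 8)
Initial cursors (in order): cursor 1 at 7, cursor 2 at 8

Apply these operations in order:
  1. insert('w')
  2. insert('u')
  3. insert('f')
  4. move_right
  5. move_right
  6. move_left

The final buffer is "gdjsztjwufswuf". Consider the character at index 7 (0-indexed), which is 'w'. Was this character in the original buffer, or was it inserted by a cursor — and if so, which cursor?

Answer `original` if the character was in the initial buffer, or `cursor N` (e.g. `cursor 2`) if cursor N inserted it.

Answer: cursor 1

Derivation:
After op 1 (insert('w')): buffer="gdjsztjwsw" (len 10), cursors c1@8 c2@10, authorship .......1.2
After op 2 (insert('u')): buffer="gdjsztjwuswu" (len 12), cursors c1@9 c2@12, authorship .......11.22
After op 3 (insert('f')): buffer="gdjsztjwufswuf" (len 14), cursors c1@10 c2@14, authorship .......111.222
After op 4 (move_right): buffer="gdjsztjwufswuf" (len 14), cursors c1@11 c2@14, authorship .......111.222
After op 5 (move_right): buffer="gdjsztjwufswuf" (len 14), cursors c1@12 c2@14, authorship .......111.222
After op 6 (move_left): buffer="gdjsztjwufswuf" (len 14), cursors c1@11 c2@13, authorship .......111.222
Authorship (.=original, N=cursor N): . . . . . . . 1 1 1 . 2 2 2
Index 7: author = 1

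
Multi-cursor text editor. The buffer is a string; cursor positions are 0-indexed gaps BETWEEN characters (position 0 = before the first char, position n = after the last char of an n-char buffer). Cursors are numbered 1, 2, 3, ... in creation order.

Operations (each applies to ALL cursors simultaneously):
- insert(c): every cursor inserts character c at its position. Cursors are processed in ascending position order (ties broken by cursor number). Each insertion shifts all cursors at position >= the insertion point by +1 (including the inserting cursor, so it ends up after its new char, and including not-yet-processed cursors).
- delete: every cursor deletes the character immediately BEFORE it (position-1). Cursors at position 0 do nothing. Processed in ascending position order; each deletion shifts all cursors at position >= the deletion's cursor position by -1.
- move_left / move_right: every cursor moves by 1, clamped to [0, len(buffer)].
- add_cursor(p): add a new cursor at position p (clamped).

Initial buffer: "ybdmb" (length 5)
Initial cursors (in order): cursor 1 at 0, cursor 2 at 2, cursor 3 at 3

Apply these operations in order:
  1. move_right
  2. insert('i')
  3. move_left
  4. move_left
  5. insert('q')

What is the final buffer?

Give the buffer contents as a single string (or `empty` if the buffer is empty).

After op 1 (move_right): buffer="ybdmb" (len 5), cursors c1@1 c2@3 c3@4, authorship .....
After op 2 (insert('i')): buffer="yibdimib" (len 8), cursors c1@2 c2@5 c3@7, authorship .1..2.3.
After op 3 (move_left): buffer="yibdimib" (len 8), cursors c1@1 c2@4 c3@6, authorship .1..2.3.
After op 4 (move_left): buffer="yibdimib" (len 8), cursors c1@0 c2@3 c3@5, authorship .1..2.3.
After op 5 (insert('q')): buffer="qyibqdiqmib" (len 11), cursors c1@1 c2@5 c3@8, authorship 1.1.2.23.3.

Answer: qyibqdiqmib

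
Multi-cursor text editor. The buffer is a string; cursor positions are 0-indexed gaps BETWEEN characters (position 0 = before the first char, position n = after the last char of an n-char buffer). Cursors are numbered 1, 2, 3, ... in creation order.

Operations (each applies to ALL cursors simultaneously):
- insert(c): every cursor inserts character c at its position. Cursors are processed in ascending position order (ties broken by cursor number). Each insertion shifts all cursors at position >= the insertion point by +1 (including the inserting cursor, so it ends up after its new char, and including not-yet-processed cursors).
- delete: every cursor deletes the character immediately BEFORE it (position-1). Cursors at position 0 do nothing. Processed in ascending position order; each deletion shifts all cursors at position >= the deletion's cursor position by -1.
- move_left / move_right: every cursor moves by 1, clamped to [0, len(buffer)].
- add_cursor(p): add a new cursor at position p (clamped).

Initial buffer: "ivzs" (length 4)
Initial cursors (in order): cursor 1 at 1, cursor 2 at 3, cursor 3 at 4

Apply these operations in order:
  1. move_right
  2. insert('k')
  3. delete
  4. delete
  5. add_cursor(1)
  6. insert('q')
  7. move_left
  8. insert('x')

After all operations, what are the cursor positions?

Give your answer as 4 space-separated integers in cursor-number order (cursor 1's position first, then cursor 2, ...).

Answer: 8 8 8 8

Derivation:
After op 1 (move_right): buffer="ivzs" (len 4), cursors c1@2 c2@4 c3@4, authorship ....
After op 2 (insert('k')): buffer="ivkzskk" (len 7), cursors c1@3 c2@7 c3@7, authorship ..1..23
After op 3 (delete): buffer="ivzs" (len 4), cursors c1@2 c2@4 c3@4, authorship ....
After op 4 (delete): buffer="i" (len 1), cursors c1@1 c2@1 c3@1, authorship .
After op 5 (add_cursor(1)): buffer="i" (len 1), cursors c1@1 c2@1 c3@1 c4@1, authorship .
After op 6 (insert('q')): buffer="iqqqq" (len 5), cursors c1@5 c2@5 c3@5 c4@5, authorship .1234
After op 7 (move_left): buffer="iqqqq" (len 5), cursors c1@4 c2@4 c3@4 c4@4, authorship .1234
After op 8 (insert('x')): buffer="iqqqxxxxq" (len 9), cursors c1@8 c2@8 c3@8 c4@8, authorship .12312344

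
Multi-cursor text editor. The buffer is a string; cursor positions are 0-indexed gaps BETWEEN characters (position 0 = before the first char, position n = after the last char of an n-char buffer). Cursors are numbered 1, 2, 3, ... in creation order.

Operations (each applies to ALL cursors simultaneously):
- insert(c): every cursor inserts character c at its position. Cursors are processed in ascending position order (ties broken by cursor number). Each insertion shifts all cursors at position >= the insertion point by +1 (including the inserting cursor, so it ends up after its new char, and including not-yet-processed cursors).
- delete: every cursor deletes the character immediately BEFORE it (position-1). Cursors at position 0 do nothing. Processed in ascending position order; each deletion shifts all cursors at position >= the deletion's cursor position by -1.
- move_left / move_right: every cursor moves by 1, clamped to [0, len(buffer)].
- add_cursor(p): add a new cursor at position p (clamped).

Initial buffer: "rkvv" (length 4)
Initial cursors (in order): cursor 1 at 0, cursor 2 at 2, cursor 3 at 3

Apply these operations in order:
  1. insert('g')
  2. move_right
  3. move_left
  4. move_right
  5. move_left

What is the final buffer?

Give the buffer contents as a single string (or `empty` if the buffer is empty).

After op 1 (insert('g')): buffer="grkgvgv" (len 7), cursors c1@1 c2@4 c3@6, authorship 1..2.3.
After op 2 (move_right): buffer="grkgvgv" (len 7), cursors c1@2 c2@5 c3@7, authorship 1..2.3.
After op 3 (move_left): buffer="grkgvgv" (len 7), cursors c1@1 c2@4 c3@6, authorship 1..2.3.
After op 4 (move_right): buffer="grkgvgv" (len 7), cursors c1@2 c2@5 c3@7, authorship 1..2.3.
After op 5 (move_left): buffer="grkgvgv" (len 7), cursors c1@1 c2@4 c3@6, authorship 1..2.3.

Answer: grkgvgv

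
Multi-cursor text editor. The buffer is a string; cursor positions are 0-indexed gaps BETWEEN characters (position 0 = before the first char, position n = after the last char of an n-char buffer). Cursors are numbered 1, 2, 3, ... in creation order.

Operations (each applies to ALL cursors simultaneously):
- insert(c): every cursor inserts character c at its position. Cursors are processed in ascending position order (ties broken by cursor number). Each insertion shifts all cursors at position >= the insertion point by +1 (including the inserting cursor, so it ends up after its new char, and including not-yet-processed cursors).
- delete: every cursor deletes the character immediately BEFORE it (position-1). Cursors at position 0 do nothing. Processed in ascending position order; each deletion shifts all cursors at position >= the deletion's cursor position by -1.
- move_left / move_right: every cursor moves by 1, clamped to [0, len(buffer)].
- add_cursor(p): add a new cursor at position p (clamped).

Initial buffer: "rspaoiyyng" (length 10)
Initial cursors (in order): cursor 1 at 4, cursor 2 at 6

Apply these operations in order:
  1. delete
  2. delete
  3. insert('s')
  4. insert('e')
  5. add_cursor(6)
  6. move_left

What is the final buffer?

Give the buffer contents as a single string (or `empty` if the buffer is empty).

After op 1 (delete): buffer="rspoyyng" (len 8), cursors c1@3 c2@4, authorship ........
After op 2 (delete): buffer="rsyyng" (len 6), cursors c1@2 c2@2, authorship ......
After op 3 (insert('s')): buffer="rsssyyng" (len 8), cursors c1@4 c2@4, authorship ..12....
After op 4 (insert('e')): buffer="rssseeyyng" (len 10), cursors c1@6 c2@6, authorship ..1212....
After op 5 (add_cursor(6)): buffer="rssseeyyng" (len 10), cursors c1@6 c2@6 c3@6, authorship ..1212....
After op 6 (move_left): buffer="rssseeyyng" (len 10), cursors c1@5 c2@5 c3@5, authorship ..1212....

Answer: rssseeyyng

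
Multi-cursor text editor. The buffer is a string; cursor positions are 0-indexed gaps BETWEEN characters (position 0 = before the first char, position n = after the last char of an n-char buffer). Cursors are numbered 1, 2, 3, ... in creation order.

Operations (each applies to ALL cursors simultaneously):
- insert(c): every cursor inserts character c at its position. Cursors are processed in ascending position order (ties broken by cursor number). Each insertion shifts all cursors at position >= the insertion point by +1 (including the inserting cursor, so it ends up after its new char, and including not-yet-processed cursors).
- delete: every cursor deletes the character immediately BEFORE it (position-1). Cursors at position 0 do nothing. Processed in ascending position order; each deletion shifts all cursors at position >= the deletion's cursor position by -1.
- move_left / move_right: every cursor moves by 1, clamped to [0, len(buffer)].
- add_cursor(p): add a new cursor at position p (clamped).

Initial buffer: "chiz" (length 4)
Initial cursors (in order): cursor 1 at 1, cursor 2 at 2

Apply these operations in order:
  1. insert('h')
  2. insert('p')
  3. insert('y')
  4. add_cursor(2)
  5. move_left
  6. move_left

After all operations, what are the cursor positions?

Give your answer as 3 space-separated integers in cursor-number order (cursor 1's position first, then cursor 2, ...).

Answer: 2 6 0

Derivation:
After op 1 (insert('h')): buffer="chhhiz" (len 6), cursors c1@2 c2@4, authorship .1.2..
After op 2 (insert('p')): buffer="chphhpiz" (len 8), cursors c1@3 c2@6, authorship .11.22..
After op 3 (insert('y')): buffer="chpyhhpyiz" (len 10), cursors c1@4 c2@8, authorship .111.222..
After op 4 (add_cursor(2)): buffer="chpyhhpyiz" (len 10), cursors c3@2 c1@4 c2@8, authorship .111.222..
After op 5 (move_left): buffer="chpyhhpyiz" (len 10), cursors c3@1 c1@3 c2@7, authorship .111.222..
After op 6 (move_left): buffer="chpyhhpyiz" (len 10), cursors c3@0 c1@2 c2@6, authorship .111.222..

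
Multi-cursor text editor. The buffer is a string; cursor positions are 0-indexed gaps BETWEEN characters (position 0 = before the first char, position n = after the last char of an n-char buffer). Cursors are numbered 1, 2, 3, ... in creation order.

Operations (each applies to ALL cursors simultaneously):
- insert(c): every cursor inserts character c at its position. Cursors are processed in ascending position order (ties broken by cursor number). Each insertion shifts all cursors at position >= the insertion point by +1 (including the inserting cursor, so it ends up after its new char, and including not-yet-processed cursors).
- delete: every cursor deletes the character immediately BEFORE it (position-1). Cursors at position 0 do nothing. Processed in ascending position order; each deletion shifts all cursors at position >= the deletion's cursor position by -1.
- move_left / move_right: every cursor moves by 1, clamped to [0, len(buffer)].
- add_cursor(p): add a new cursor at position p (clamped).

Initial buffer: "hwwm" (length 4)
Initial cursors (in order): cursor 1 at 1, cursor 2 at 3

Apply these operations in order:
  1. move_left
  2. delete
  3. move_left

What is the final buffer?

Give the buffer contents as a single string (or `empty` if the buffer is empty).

After op 1 (move_left): buffer="hwwm" (len 4), cursors c1@0 c2@2, authorship ....
After op 2 (delete): buffer="hwm" (len 3), cursors c1@0 c2@1, authorship ...
After op 3 (move_left): buffer="hwm" (len 3), cursors c1@0 c2@0, authorship ...

Answer: hwm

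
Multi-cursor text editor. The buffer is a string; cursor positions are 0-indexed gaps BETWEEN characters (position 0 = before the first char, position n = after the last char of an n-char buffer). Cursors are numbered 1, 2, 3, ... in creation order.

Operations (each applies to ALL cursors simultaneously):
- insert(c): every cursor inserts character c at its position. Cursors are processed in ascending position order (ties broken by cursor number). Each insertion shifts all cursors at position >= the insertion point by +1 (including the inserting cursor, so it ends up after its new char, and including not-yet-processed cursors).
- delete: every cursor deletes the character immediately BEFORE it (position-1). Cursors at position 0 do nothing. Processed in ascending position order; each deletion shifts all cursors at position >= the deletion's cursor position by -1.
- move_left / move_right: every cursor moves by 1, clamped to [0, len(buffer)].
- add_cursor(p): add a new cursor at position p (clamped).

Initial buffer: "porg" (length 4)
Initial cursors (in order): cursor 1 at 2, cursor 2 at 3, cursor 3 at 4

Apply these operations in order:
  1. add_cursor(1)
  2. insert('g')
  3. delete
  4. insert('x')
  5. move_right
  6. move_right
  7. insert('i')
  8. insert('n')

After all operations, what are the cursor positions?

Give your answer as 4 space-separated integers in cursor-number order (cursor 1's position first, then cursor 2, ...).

After op 1 (add_cursor(1)): buffer="porg" (len 4), cursors c4@1 c1@2 c2@3 c3@4, authorship ....
After op 2 (insert('g')): buffer="pgogrggg" (len 8), cursors c4@2 c1@4 c2@6 c3@8, authorship .4.1.2.3
After op 3 (delete): buffer="porg" (len 4), cursors c4@1 c1@2 c2@3 c3@4, authorship ....
After op 4 (insert('x')): buffer="pxoxrxgx" (len 8), cursors c4@2 c1@4 c2@6 c3@8, authorship .4.1.2.3
After op 5 (move_right): buffer="pxoxrxgx" (len 8), cursors c4@3 c1@5 c2@7 c3@8, authorship .4.1.2.3
After op 6 (move_right): buffer="pxoxrxgx" (len 8), cursors c4@4 c1@6 c2@8 c3@8, authorship .4.1.2.3
After op 7 (insert('i')): buffer="pxoxirxigxii" (len 12), cursors c4@5 c1@8 c2@12 c3@12, authorship .4.14.21.323
After op 8 (insert('n')): buffer="pxoxinrxingxiinn" (len 16), cursors c4@6 c1@10 c2@16 c3@16, authorship .4.144.211.32323

Answer: 10 16 16 6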